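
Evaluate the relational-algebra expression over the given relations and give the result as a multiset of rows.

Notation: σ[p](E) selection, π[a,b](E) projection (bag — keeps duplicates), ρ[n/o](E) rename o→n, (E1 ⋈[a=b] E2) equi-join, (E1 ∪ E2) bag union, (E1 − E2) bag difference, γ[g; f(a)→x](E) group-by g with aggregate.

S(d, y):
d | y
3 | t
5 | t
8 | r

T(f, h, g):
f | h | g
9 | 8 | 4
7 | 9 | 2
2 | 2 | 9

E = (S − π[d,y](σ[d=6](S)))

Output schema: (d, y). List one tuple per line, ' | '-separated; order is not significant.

Subexpression sizes:
  S → 3
  S → 3
  σ[d=6](S) → 0
  π[d,y](σ[d=6](S)) → 0
  (S − π[d,y](σ[d=6](S))) → 3

== RESULT ==
d | y
3 | t
5 | t
8 | r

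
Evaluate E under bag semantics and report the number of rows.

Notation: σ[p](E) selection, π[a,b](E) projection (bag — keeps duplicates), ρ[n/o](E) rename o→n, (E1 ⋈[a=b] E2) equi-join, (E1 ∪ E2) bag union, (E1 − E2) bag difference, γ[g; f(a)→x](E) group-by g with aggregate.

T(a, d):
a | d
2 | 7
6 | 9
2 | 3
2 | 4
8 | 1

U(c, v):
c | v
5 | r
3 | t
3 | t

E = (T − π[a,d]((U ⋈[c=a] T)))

Row counts bottom-up:
  T → 5
  U → 3
  T → 5
  (U ⋈[c=a] T) → 0
  π[a,d]((U ⋈[c=a] T)) → 0
  (T − π[a,d]((U ⋈[c=a] T))) → 5

|E| = 5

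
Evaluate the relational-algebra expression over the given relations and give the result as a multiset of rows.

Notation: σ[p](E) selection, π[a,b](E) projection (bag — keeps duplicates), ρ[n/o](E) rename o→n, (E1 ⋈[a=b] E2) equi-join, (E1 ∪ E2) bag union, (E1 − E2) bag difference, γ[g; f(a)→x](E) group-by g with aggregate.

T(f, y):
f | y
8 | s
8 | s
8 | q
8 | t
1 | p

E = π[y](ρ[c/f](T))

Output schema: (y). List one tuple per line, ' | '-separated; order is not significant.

Per-node cardinality:
  T → 5
  ρ[c/f](T) → 5
  π[y](ρ[c/f](T)) → 5

== RESULT ==
y
p
q
s
s
t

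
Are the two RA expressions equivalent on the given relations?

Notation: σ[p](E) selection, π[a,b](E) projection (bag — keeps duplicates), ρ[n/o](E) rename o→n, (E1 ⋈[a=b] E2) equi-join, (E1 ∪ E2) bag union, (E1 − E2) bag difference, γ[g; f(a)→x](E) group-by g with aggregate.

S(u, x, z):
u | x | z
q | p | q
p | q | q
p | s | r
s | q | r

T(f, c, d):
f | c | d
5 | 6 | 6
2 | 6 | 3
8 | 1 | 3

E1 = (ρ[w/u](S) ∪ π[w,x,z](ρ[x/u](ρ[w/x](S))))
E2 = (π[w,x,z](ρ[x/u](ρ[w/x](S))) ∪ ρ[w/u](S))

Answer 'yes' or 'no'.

E1 subexpression sizes:
  S → 4
  ρ[w/u](S) → 4
  S → 4
  ρ[w/x](S) → 4
  ρ[x/u](ρ[w/x](S)) → 4
  π[w,x,z](ρ[x/u](ρ[w/x](S))) → 4
  (ρ[w/u](S) ∪ π[w,x,z](ρ[x/u](ρ[w/x](S)))) → 8
E2 subexpression sizes:
  S → 4
  ρ[w/x](S) → 4
  ρ[x/u](ρ[w/x](S)) → 4
  π[w,x,z](ρ[x/u](ρ[w/x](S))) → 4
  S → 4
  ρ[w/u](S) → 4
  (π[w,x,z](ρ[x/u](ρ[w/x](S))) ∪ ρ[w/u](S)) → 8

E1 and E2 produce the same multiset:
w | x | z
p | q | q
p | q | q
p | s | r
q | p | q
q | p | q
q | s | r
s | p | r
s | q | r

yes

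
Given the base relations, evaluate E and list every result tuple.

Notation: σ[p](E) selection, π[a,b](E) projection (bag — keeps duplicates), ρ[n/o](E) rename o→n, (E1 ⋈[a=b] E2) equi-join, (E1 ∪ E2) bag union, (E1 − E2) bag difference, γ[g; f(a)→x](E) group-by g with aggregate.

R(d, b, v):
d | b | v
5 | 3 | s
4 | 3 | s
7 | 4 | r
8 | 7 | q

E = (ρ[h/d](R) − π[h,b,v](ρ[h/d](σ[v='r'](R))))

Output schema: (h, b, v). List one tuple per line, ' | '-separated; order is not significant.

Row counts bottom-up:
  R → 4
  ρ[h/d](R) → 4
  R → 4
  σ[v='r'](R) → 1
  ρ[h/d](σ[v='r'](R)) → 1
  π[h,b,v](ρ[h/d](σ[v='r'](R))) → 1
  (ρ[h/d](R) − π[h,b,v](ρ[h/d](σ[v='r'](R)))) → 3

== RESULT ==
h | b | v
4 | 3 | s
5 | 3 | s
8 | 7 | q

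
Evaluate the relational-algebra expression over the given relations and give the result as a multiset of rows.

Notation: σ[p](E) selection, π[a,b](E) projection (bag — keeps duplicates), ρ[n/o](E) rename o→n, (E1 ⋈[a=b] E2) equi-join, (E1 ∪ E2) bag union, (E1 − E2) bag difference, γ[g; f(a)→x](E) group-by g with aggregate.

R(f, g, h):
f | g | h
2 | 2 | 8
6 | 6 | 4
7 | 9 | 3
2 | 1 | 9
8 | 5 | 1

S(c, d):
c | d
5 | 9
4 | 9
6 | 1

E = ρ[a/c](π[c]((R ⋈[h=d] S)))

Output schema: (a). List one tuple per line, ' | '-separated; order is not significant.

Stepwise |·|:
  R → 5
  S → 3
  (R ⋈[h=d] S) → 3
  π[c]((R ⋈[h=d] S)) → 3
  ρ[a/c](π[c]((R ⋈[h=d] S))) → 3

== RESULT ==
a
4
5
6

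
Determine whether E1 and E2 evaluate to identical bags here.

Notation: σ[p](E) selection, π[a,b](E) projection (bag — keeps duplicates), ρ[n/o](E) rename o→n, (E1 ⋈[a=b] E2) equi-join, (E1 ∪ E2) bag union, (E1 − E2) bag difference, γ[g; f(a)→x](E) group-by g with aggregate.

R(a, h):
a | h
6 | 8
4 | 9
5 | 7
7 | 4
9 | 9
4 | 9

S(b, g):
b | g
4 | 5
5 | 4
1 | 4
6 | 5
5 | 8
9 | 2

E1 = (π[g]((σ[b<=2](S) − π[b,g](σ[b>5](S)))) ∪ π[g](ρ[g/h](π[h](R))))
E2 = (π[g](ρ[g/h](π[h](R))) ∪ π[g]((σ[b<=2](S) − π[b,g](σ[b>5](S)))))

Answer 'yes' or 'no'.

E1 row counts bottom-up:
  S → 6
  σ[b<=2](S) → 1
  S → 6
  σ[b>5](S) → 2
  π[b,g](σ[b>5](S)) → 2
  (σ[b<=2](S) − π[b,g](σ[b>5](S))) → 1
  π[g]((σ[b<=2](S) − π[b,g](σ[b>5](S)))) → 1
  R → 6
  π[h](R) → 6
  ρ[g/h](π[h](R)) → 6
  π[g](ρ[g/h](π[h](R))) → 6
  (π[g]((σ[b<=2](S) − π[b,g](σ[b>5](S)))) ∪ π[g](ρ[g/h](π[h](R)))) → 7
E2 row counts bottom-up:
  R → 6
  π[h](R) → 6
  ρ[g/h](π[h](R)) → 6
  π[g](ρ[g/h](π[h](R))) → 6
  S → 6
  σ[b<=2](S) → 1
  S → 6
  σ[b>5](S) → 2
  π[b,g](σ[b>5](S)) → 2
  (σ[b<=2](S) − π[b,g](σ[b>5](S))) → 1
  π[g]((σ[b<=2](S) − π[b,g](σ[b>5](S)))) → 1
  (π[g](ρ[g/h](π[h](R))) ∪ π[g]((σ[b<=2](S) − π[b,g](σ[b>5](S))))) → 7

E1 and E2 produce the same multiset:
g
4
4
7
8
9
9
9

yes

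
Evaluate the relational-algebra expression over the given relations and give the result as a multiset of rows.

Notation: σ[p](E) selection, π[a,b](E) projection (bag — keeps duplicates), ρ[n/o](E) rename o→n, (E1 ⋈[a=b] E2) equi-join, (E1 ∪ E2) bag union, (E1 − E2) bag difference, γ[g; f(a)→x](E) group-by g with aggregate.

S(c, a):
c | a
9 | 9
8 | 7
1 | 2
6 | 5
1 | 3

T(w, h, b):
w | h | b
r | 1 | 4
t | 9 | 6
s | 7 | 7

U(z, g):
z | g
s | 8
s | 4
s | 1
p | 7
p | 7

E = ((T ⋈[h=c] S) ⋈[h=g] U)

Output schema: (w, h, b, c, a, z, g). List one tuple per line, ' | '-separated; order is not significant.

Stepwise |·|:
  T → 3
  S → 5
  (T ⋈[h=c] S) → 3
  U → 5
  ((T ⋈[h=c] S) ⋈[h=g] U) → 2

== RESULT ==
w | h | b | c | a | z | g
r | 1 | 4 | 1 | 2 | s | 1
r | 1 | 4 | 1 | 3 | s | 1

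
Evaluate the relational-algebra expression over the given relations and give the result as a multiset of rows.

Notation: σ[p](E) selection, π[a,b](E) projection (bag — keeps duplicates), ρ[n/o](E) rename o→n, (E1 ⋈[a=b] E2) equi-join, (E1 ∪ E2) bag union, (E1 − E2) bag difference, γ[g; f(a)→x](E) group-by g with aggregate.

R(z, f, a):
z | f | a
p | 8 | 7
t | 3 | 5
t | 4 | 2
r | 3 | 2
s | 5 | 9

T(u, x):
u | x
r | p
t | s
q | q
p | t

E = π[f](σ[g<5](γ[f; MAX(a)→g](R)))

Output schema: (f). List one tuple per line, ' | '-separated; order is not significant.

Row counts bottom-up:
  R → 5
  γ[f; MAX(a)→g](R) → 4
  σ[g<5](γ[f; MAX(a)→g](R)) → 1
  π[f](σ[g<5](γ[f; MAX(a)→g](R))) → 1

== RESULT ==
f
4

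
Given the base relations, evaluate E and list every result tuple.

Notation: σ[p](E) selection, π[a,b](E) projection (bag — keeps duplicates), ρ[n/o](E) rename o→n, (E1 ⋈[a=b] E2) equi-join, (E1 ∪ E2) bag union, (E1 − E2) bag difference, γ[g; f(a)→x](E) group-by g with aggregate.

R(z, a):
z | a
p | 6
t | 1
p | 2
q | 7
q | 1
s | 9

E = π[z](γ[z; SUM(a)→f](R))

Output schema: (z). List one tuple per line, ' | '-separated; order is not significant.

Per-node cardinality:
  R → 6
  γ[z; SUM(a)→f](R) → 4
  π[z](γ[z; SUM(a)→f](R)) → 4

== RESULT ==
z
p
q
s
t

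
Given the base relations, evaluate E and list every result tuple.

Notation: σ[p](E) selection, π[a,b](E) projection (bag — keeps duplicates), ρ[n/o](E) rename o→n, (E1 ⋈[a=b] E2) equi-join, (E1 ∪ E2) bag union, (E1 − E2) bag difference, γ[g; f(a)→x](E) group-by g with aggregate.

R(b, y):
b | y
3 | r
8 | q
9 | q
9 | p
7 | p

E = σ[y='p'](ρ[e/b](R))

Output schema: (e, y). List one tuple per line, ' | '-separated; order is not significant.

Stepwise |·|:
  R → 5
  ρ[e/b](R) → 5
  σ[y='p'](ρ[e/b](R)) → 2

== RESULT ==
e | y
7 | p
9 | p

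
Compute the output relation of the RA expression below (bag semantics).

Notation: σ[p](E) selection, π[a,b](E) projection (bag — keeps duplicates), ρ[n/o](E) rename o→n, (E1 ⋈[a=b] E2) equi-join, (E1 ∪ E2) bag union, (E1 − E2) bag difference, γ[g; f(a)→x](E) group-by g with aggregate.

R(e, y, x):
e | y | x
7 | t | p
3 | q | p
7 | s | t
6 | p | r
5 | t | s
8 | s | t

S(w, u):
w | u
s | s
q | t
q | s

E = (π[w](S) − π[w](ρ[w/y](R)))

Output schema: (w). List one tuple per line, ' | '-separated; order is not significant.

Per-node cardinality:
  S → 3
  π[w](S) → 3
  R → 6
  ρ[w/y](R) → 6
  π[w](ρ[w/y](R)) → 6
  (π[w](S) − π[w](ρ[w/y](R))) → 1

== RESULT ==
w
q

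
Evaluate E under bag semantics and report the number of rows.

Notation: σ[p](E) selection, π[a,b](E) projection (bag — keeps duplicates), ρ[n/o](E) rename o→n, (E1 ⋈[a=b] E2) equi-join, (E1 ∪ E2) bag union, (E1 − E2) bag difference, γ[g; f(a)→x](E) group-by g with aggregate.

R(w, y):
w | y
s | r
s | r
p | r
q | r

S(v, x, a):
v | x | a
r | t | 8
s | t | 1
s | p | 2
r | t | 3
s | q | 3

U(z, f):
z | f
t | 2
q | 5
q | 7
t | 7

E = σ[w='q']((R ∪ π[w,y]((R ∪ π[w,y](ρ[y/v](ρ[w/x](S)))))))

Row counts bottom-up:
  R → 4
  R → 4
  S → 5
  ρ[w/x](S) → 5
  ρ[y/v](ρ[w/x](S)) → 5
  π[w,y](ρ[y/v](ρ[w/x](S))) → 5
  (R ∪ π[w,y](ρ[y/v](ρ[w/x](S)))) → 9
  π[w,y]((R ∪ π[w,y](ρ[y/v](ρ[w/x](S))))) → 9
  (R ∪ π[w,y]((R ∪ π[w,y](ρ[y/v](ρ[w/x](S)))))) → 13
  σ[w='q']((R ∪ π[w,y]((R ∪ π[w,y](ρ[y/v](ρ[w/x](S))))))) → 3

|E| = 3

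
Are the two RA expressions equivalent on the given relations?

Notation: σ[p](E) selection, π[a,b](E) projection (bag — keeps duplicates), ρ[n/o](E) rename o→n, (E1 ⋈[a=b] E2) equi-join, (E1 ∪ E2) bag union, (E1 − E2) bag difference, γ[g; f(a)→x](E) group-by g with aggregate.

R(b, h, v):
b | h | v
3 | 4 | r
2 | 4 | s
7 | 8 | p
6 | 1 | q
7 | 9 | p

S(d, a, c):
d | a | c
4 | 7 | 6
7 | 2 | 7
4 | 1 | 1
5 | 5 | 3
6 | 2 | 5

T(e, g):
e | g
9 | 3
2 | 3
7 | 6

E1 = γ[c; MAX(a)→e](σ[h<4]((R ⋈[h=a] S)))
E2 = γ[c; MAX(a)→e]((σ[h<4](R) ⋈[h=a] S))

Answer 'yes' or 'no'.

E1 stepwise |·|:
  R → 5
  S → 5
  (R ⋈[h=a] S) → 1
  σ[h<4]((R ⋈[h=a] S)) → 1
  γ[c; MAX(a)→e](σ[h<4]((R ⋈[h=a] S))) → 1
E2 stepwise |·|:
  R → 5
  σ[h<4](R) → 1
  S → 5
  (σ[h<4](R) ⋈[h=a] S) → 1
  γ[c; MAX(a)→e]((σ[h<4](R) ⋈[h=a] S)) → 1

E1 and E2 produce the same multiset:
c | e
1 | 1

yes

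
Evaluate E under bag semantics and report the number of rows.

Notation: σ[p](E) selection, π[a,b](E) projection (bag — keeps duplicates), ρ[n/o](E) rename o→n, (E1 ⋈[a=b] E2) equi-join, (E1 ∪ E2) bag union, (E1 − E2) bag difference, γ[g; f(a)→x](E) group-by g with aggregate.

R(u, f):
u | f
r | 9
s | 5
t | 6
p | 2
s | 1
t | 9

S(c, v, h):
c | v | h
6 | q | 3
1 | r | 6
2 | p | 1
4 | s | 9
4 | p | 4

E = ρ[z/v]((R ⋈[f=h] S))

Subexpression sizes:
  R → 6
  S → 5
  (R ⋈[f=h] S) → 4
  ρ[z/v]((R ⋈[f=h] S)) → 4

|E| = 4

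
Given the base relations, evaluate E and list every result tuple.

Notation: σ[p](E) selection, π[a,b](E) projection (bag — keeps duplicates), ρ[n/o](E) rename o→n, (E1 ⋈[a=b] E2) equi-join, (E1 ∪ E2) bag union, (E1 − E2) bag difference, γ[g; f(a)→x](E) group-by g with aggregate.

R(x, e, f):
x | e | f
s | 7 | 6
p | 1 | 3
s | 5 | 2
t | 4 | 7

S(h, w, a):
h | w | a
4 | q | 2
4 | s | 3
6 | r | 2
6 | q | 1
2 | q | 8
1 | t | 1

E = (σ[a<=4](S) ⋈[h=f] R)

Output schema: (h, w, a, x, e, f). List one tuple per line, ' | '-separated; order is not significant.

Row counts bottom-up:
  S → 6
  σ[a<=4](S) → 5
  R → 4
  (σ[a<=4](S) ⋈[h=f] R) → 2

== RESULT ==
h | w | a | x | e | f
6 | q | 1 | s | 7 | 6
6 | r | 2 | s | 7 | 6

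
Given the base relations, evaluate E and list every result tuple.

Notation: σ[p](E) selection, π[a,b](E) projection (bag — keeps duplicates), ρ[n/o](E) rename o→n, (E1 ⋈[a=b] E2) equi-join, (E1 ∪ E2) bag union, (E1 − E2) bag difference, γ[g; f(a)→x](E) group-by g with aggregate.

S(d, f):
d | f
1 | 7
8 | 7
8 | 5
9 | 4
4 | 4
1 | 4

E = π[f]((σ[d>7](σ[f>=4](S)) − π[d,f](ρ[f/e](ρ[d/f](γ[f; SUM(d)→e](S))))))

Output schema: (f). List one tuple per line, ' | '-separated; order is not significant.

Per-node cardinality:
  S → 6
  σ[f>=4](S) → 6
  σ[d>7](σ[f>=4](S)) → 3
  S → 6
  γ[f; SUM(d)→e](S) → 3
  ρ[d/f](γ[f; SUM(d)→e](S)) → 3
  ρ[f/e](ρ[d/f](γ[f; SUM(d)→e](S))) → 3
  π[d,f](ρ[f/e](ρ[d/f](γ[f; SUM(d)→e](S)))) → 3
  (σ[d>7](σ[f>=4](S)) − π[d,f](ρ[f/e](ρ[d/f](γ[f; SUM(d)→e](S))))) → 3
  π[f]((σ[d>7](σ[f>=4](S)) − π[d,f](ρ[f/e](ρ[d/f](γ[f; SUM(d)→e](S)))))) → 3

== RESULT ==
f
4
5
7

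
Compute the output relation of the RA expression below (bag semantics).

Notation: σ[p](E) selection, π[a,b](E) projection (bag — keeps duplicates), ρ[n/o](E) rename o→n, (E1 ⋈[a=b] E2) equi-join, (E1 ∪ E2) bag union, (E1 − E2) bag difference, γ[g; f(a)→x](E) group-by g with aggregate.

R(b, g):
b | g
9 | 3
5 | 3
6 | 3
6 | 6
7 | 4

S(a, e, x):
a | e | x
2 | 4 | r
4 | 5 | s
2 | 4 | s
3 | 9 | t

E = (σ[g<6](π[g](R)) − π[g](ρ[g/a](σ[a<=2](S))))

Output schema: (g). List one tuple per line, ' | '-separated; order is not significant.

Subexpression sizes:
  R → 5
  π[g](R) → 5
  σ[g<6](π[g](R)) → 4
  S → 4
  σ[a<=2](S) → 2
  ρ[g/a](σ[a<=2](S)) → 2
  π[g](ρ[g/a](σ[a<=2](S))) → 2
  (σ[g<6](π[g](R)) − π[g](ρ[g/a](σ[a<=2](S)))) → 4

== RESULT ==
g
3
3
3
4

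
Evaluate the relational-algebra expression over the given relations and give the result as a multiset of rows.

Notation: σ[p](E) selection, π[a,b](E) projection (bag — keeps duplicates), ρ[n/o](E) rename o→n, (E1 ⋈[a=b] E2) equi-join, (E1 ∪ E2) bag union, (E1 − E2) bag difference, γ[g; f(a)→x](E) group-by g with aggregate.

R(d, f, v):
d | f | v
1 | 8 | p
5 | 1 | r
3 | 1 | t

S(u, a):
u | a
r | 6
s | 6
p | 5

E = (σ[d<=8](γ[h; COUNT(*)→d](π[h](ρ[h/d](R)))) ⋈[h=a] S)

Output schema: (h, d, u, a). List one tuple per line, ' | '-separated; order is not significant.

Row counts bottom-up:
  R → 3
  ρ[h/d](R) → 3
  π[h](ρ[h/d](R)) → 3
  γ[h; COUNT(*)→d](π[h](ρ[h/d](R))) → 3
  σ[d<=8](γ[h; COUNT(*)→d](π[h](ρ[h/d](R)))) → 3
  S → 3
  (σ[d<=8](γ[h; COUNT(*)→d](π[h](ρ[h/d](R)))) ⋈[h=a] S) → 1

== RESULT ==
h | d | u | a
5 | 1 | p | 5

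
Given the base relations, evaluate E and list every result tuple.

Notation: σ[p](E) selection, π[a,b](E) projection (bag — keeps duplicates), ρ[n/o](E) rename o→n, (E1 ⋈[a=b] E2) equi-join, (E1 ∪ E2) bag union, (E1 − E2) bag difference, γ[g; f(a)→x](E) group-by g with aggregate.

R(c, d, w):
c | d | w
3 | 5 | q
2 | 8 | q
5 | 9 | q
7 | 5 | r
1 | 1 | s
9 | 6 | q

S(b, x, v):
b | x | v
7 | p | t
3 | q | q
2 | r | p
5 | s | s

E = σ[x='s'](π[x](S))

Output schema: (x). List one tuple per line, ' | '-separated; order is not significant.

Row counts bottom-up:
  S → 4
  π[x](S) → 4
  σ[x='s'](π[x](S)) → 1

== RESULT ==
x
s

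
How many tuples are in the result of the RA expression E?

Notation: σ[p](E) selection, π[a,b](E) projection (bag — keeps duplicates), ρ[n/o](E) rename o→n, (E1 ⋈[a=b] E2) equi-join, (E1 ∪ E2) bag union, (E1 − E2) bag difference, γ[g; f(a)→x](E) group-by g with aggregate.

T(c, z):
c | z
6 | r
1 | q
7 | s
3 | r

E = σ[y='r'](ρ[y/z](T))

Per-node cardinality:
  T → 4
  ρ[y/z](T) → 4
  σ[y='r'](ρ[y/z](T)) → 2

|E| = 2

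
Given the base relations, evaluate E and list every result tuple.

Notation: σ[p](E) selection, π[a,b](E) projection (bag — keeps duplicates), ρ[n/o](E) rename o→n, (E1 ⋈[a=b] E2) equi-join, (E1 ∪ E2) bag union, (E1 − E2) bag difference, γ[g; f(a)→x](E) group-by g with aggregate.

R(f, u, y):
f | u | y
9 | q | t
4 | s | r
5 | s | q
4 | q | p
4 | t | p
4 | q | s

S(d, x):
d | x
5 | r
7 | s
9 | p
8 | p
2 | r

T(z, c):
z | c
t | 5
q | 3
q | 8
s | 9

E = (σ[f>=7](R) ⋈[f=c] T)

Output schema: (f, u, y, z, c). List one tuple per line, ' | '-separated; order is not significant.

Subexpression sizes:
  R → 6
  σ[f>=7](R) → 1
  T → 4
  (σ[f>=7](R) ⋈[f=c] T) → 1

== RESULT ==
f | u | y | z | c
9 | q | t | s | 9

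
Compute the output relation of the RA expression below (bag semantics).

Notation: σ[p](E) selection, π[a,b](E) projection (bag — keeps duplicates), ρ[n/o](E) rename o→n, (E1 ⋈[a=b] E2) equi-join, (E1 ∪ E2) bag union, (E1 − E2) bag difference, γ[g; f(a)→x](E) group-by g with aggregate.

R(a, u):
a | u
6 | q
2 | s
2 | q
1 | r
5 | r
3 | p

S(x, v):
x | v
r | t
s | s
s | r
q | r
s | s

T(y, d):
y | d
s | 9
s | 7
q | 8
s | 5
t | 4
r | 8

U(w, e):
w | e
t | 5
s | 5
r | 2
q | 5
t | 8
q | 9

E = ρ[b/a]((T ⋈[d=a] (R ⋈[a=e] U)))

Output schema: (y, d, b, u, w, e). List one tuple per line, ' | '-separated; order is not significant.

Stepwise |·|:
  T → 6
  R → 6
  U → 6
  (R ⋈[a=e] U) → 5
  (T ⋈[d=a] (R ⋈[a=e] U)) → 3
  ρ[b/a]((T ⋈[d=a] (R ⋈[a=e] U))) → 3

== RESULT ==
y | d | b | u | w | e
s | 5 | 5 | r | q | 5
s | 5 | 5 | r | s | 5
s | 5 | 5 | r | t | 5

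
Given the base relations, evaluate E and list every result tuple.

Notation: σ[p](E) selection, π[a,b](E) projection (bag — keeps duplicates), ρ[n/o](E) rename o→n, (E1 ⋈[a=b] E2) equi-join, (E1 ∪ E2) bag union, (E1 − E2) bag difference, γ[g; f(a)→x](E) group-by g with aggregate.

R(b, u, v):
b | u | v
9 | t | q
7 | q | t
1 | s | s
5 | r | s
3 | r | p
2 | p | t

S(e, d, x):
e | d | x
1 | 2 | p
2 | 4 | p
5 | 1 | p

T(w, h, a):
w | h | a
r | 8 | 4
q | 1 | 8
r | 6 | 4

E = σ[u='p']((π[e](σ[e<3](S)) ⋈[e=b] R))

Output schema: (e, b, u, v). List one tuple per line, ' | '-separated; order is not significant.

Stepwise |·|:
  S → 3
  σ[e<3](S) → 2
  π[e](σ[e<3](S)) → 2
  R → 6
  (π[e](σ[e<3](S)) ⋈[e=b] R) → 2
  σ[u='p']((π[e](σ[e<3](S)) ⋈[e=b] R)) → 1

== RESULT ==
e | b | u | v
2 | 2 | p | t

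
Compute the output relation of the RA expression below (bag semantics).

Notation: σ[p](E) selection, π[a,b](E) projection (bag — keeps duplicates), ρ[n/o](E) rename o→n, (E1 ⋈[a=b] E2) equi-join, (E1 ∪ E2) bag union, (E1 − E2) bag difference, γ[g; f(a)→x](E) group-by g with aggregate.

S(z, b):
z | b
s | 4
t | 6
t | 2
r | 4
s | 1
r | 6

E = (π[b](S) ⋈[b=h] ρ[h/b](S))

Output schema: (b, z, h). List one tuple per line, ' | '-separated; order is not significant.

Stepwise |·|:
  S → 6
  π[b](S) → 6
  S → 6
  ρ[h/b](S) → 6
  (π[b](S) ⋈[b=h] ρ[h/b](S)) → 10

== RESULT ==
b | z | h
1 | s | 1
2 | t | 2
4 | r | 4
4 | r | 4
4 | s | 4
4 | s | 4
6 | r | 6
6 | r | 6
6 | t | 6
6 | t | 6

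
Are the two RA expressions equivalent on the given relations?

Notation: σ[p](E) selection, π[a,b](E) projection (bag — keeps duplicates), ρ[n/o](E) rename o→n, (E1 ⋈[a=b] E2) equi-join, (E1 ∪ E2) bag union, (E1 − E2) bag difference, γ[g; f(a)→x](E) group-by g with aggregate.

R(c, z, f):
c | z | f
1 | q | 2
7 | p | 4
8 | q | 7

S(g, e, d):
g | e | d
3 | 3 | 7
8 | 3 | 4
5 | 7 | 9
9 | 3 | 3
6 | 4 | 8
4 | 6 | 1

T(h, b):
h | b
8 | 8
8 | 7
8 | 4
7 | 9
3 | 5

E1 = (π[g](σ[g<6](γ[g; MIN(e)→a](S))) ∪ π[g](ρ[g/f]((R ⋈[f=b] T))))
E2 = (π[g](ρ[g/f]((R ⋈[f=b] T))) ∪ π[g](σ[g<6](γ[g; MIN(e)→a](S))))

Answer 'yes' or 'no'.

E1 subexpression sizes:
  S → 6
  γ[g; MIN(e)→a](S) → 6
  σ[g<6](γ[g; MIN(e)→a](S)) → 3
  π[g](σ[g<6](γ[g; MIN(e)→a](S))) → 3
  R → 3
  T → 5
  (R ⋈[f=b] T) → 2
  ρ[g/f]((R ⋈[f=b] T)) → 2
  π[g](ρ[g/f]((R ⋈[f=b] T))) → 2
  (π[g](σ[g<6](γ[g; MIN(e)→a](S))) ∪ π[g](ρ[g/f]((R ⋈[f=b] T)))) → 5
E2 subexpression sizes:
  R → 3
  T → 5
  (R ⋈[f=b] T) → 2
  ρ[g/f]((R ⋈[f=b] T)) → 2
  π[g](ρ[g/f]((R ⋈[f=b] T))) → 2
  S → 6
  γ[g; MIN(e)→a](S) → 6
  σ[g<6](γ[g; MIN(e)→a](S)) → 3
  π[g](σ[g<6](γ[g; MIN(e)→a](S))) → 3
  (π[g](ρ[g/f]((R ⋈[f=b] T))) ∪ π[g](σ[g<6](γ[g; MIN(e)→a](S)))) → 5

E1 and E2 produce the same multiset:
g
3
4
4
5
7

yes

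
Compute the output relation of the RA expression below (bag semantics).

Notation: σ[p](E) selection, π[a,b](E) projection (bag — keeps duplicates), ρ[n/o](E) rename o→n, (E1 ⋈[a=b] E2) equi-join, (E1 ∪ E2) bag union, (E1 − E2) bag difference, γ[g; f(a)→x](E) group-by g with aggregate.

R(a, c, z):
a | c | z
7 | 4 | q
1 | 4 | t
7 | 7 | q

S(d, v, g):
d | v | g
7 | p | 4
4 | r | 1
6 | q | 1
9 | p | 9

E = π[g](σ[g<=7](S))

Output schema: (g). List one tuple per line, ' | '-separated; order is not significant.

Per-node cardinality:
  S → 4
  σ[g<=7](S) → 3
  π[g](σ[g<=7](S)) → 3

== RESULT ==
g
1
1
4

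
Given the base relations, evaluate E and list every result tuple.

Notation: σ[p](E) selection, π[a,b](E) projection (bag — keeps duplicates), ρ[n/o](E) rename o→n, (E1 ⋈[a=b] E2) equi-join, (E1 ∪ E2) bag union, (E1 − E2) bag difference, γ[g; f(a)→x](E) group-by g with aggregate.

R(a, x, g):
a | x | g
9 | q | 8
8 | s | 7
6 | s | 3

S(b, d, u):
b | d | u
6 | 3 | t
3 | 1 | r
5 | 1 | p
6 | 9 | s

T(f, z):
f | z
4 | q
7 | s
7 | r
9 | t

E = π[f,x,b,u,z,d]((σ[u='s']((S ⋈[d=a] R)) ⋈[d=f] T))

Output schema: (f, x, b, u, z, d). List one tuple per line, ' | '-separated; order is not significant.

Subexpression sizes:
  S → 4
  R → 3
  (S ⋈[d=a] R) → 1
  σ[u='s']((S ⋈[d=a] R)) → 1
  T → 4
  (σ[u='s']((S ⋈[d=a] R)) ⋈[d=f] T) → 1
  π[f,x,b,u,z,d]((σ[u='s']((S ⋈[d=a] R)) ⋈[d=f] T)) → 1

== RESULT ==
f | x | b | u | z | d
9 | q | 6 | s | t | 9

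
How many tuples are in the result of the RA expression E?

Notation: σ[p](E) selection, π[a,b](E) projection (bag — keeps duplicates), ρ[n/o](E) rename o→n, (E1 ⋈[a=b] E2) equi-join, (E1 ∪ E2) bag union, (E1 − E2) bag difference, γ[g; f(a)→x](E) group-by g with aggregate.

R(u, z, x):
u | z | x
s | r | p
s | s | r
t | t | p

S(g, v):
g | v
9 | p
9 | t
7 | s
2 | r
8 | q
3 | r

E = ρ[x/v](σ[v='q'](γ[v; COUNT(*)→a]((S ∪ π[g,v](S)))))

Subexpression sizes:
  S → 6
  S → 6
  π[g,v](S) → 6
  (S ∪ π[g,v](S)) → 12
  γ[v; COUNT(*)→a]((S ∪ π[g,v](S))) → 5
  σ[v='q'](γ[v; COUNT(*)→a]((S ∪ π[g,v](S)))) → 1
  ρ[x/v](σ[v='q'](γ[v; COUNT(*)→a]((S ∪ π[g,v](S))))) → 1

|E| = 1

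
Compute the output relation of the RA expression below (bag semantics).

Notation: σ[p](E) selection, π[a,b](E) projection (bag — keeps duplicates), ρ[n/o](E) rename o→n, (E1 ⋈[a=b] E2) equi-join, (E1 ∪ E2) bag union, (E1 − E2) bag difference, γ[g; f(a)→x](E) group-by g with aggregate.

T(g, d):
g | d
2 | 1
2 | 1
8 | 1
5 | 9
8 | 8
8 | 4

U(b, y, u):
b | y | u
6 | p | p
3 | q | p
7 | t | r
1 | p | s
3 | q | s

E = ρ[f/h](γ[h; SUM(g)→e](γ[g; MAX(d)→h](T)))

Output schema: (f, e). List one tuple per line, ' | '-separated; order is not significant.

Stepwise |·|:
  T → 6
  γ[g; MAX(d)→h](T) → 3
  γ[h; SUM(g)→e](γ[g; MAX(d)→h](T)) → 3
  ρ[f/h](γ[h; SUM(g)→e](γ[g; MAX(d)→h](T))) → 3

== RESULT ==
f | e
1 | 2
8 | 8
9 | 5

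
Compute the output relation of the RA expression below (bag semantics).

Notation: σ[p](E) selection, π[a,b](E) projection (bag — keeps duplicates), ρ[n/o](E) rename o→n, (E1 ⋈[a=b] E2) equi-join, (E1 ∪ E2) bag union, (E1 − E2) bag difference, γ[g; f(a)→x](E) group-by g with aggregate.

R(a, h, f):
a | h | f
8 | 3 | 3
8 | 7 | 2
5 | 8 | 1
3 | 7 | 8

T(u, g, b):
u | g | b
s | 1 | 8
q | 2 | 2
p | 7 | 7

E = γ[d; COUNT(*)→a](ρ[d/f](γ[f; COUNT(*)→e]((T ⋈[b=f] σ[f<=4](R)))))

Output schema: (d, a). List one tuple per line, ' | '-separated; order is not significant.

Row counts bottom-up:
  T → 3
  R → 4
  σ[f<=4](R) → 3
  (T ⋈[b=f] σ[f<=4](R)) → 1
  γ[f; COUNT(*)→e]((T ⋈[b=f] σ[f<=4](R))) → 1
  ρ[d/f](γ[f; COUNT(*)→e]((T ⋈[b=f] σ[f<=4](R)))) → 1
  γ[d; COUNT(*)→a](ρ[d/f](γ[f; COUNT(*)→e]((T ⋈[b=f] σ[f<=4](R))))) → 1

== RESULT ==
d | a
2 | 1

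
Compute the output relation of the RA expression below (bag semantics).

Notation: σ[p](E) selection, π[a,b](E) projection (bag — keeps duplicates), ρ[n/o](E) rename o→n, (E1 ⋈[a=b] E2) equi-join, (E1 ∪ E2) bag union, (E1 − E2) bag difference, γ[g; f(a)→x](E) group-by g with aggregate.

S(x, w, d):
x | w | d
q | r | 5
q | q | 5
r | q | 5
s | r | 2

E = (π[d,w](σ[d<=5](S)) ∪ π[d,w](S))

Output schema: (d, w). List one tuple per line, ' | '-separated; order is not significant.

Per-node cardinality:
  S → 4
  σ[d<=5](S) → 4
  π[d,w](σ[d<=5](S)) → 4
  S → 4
  π[d,w](S) → 4
  (π[d,w](σ[d<=5](S)) ∪ π[d,w](S)) → 8

== RESULT ==
d | w
2 | r
2 | r
5 | q
5 | q
5 | q
5 | q
5 | r
5 | r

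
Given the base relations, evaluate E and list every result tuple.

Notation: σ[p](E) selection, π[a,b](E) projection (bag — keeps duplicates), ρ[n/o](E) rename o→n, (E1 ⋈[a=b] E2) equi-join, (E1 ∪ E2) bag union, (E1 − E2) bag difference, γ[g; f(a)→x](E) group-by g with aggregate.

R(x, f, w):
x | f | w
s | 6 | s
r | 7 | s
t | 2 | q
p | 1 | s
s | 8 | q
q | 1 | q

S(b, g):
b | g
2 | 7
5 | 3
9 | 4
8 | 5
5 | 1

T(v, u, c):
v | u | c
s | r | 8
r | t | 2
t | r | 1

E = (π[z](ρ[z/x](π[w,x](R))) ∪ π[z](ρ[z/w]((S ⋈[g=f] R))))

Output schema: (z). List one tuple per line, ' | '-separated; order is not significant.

Subexpression sizes:
  R → 6
  π[w,x](R) → 6
  ρ[z/x](π[w,x](R)) → 6
  π[z](ρ[z/x](π[w,x](R))) → 6
  S → 5
  R → 6
  (S ⋈[g=f] R) → 3
  ρ[z/w]((S ⋈[g=f] R)) → 3
  π[z](ρ[z/w]((S ⋈[g=f] R))) → 3
  (π[z](ρ[z/x](π[w,x](R))) ∪ π[z](ρ[z/w]((S ⋈[g=f] R)))) → 9

== RESULT ==
z
p
q
q
r
s
s
s
s
t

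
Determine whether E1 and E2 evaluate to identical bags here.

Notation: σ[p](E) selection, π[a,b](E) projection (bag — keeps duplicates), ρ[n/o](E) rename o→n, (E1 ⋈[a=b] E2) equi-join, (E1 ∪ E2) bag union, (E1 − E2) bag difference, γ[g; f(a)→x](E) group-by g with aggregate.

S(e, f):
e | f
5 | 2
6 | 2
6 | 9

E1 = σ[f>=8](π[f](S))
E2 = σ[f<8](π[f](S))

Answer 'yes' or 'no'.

E1 stepwise |·|:
  S → 3
  π[f](S) → 3
  σ[f>=8](π[f](S)) → 1
E2 stepwise |·|:
  S → 3
  π[f](S) → 3
  σ[f<8](π[f](S)) → 2

E1 result:
f
9
E2 result:
f
2
2
Witness: (2,) appears 0× in E1 but 2× in E2.

no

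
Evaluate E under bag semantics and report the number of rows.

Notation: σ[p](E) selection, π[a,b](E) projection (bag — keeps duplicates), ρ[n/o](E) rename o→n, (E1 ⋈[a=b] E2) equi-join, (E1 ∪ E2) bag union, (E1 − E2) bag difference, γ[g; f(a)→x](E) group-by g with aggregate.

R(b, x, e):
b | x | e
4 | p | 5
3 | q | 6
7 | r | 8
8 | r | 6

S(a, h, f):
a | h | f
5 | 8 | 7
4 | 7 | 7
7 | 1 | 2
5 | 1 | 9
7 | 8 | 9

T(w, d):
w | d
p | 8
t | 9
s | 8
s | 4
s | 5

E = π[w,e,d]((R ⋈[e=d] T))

Row counts bottom-up:
  R → 4
  T → 5
  (R ⋈[e=d] T) → 3
  π[w,e,d]((R ⋈[e=d] T)) → 3

|E| = 3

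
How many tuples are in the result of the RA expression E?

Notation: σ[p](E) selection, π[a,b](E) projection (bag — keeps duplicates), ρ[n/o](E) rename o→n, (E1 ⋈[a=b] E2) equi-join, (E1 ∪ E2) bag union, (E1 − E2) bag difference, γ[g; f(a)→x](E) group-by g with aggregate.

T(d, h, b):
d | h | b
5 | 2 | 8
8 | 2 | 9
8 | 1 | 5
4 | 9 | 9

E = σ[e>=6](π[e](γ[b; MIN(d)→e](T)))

Per-node cardinality:
  T → 4
  γ[b; MIN(d)→e](T) → 3
  π[e](γ[b; MIN(d)→e](T)) → 3
  σ[e>=6](π[e](γ[b; MIN(d)→e](T))) → 1

|E| = 1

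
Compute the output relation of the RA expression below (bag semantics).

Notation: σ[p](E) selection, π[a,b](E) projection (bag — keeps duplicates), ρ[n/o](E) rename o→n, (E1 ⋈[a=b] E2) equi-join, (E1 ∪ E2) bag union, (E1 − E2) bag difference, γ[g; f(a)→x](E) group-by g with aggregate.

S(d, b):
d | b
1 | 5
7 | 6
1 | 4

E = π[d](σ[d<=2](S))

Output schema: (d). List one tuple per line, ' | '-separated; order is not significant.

Per-node cardinality:
  S → 3
  σ[d<=2](S) → 2
  π[d](σ[d<=2](S)) → 2

== RESULT ==
d
1
1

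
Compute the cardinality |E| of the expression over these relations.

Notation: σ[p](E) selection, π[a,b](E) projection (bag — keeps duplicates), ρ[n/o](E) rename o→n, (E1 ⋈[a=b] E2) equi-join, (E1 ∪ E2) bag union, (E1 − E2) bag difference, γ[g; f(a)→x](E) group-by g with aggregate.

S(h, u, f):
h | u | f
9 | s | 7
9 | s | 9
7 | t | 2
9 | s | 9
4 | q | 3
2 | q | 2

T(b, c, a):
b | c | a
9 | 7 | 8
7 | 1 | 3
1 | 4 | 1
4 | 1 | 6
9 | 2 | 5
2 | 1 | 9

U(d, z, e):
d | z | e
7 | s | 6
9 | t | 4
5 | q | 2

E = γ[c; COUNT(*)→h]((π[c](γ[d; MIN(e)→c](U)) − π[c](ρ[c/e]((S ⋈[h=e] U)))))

Per-node cardinality:
  U → 3
  γ[d; MIN(e)→c](U) → 3
  π[c](γ[d; MIN(e)→c](U)) → 3
  S → 6
  U → 3
  (S ⋈[h=e] U) → 2
  ρ[c/e]((S ⋈[h=e] U)) → 2
  π[c](ρ[c/e]((S ⋈[h=e] U))) → 2
  (π[c](γ[d; MIN(e)→c](U)) − π[c](ρ[c/e]((S ⋈[h=e] U)))) → 1
  γ[c; COUNT(*)→h]((π[c](γ[d; MIN(e)→c](U)) − π[c](ρ[c/e]((S ⋈[h=e] U))))) → 1

|E| = 1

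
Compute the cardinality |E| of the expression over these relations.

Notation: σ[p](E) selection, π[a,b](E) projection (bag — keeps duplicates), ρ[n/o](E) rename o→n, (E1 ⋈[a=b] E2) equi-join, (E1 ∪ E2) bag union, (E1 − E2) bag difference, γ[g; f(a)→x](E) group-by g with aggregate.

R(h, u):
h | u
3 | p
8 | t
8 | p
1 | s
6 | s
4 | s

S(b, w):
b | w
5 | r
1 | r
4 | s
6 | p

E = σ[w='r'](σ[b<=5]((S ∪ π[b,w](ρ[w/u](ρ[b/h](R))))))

Stepwise |·|:
  S → 4
  R → 6
  ρ[b/h](R) → 6
  ρ[w/u](ρ[b/h](R)) → 6
  π[b,w](ρ[w/u](ρ[b/h](R))) → 6
  (S ∪ π[b,w](ρ[w/u](ρ[b/h](R)))) → 10
  σ[b<=5]((S ∪ π[b,w](ρ[w/u](ρ[b/h](R))))) → 6
  σ[w='r'](σ[b<=5]((S ∪ π[b,w](ρ[w/u](ρ[b/h](R)))))) → 2

|E| = 2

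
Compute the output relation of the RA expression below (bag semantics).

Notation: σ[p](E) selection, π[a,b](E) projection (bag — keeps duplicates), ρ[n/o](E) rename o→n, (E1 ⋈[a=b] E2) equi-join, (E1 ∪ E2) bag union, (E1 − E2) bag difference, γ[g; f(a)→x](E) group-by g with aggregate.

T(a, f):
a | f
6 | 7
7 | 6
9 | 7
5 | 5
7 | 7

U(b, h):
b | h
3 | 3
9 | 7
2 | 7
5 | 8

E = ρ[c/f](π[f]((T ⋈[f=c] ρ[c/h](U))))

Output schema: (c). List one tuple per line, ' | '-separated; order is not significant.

Stepwise |·|:
  T → 5
  U → 4
  ρ[c/h](U) → 4
  (T ⋈[f=c] ρ[c/h](U)) → 6
  π[f]((T ⋈[f=c] ρ[c/h](U))) → 6
  ρ[c/f](π[f]((T ⋈[f=c] ρ[c/h](U)))) → 6

== RESULT ==
c
7
7
7
7
7
7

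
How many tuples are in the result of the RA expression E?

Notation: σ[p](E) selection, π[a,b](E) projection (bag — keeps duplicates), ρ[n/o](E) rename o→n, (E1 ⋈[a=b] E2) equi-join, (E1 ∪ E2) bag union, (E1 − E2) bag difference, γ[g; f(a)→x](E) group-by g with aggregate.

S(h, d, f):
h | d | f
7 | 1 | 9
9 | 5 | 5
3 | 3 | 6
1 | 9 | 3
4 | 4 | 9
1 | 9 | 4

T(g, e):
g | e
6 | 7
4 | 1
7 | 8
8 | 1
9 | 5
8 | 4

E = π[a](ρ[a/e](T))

Subexpression sizes:
  T → 6
  ρ[a/e](T) → 6
  π[a](ρ[a/e](T)) → 6

|E| = 6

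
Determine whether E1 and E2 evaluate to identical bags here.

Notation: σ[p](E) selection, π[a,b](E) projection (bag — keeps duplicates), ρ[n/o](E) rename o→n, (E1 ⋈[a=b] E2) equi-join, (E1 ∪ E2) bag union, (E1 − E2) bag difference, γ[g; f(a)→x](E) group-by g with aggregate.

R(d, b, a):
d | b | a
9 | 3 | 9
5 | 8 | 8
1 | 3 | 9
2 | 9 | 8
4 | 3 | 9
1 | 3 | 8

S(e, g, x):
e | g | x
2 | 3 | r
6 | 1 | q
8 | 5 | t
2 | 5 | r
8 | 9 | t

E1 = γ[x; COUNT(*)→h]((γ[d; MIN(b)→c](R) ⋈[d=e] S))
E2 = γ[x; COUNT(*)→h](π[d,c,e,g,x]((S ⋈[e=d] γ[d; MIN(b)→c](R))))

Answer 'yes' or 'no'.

E1 subexpression sizes:
  R → 6
  γ[d; MIN(b)→c](R) → 5
  S → 5
  (γ[d; MIN(b)→c](R) ⋈[d=e] S) → 2
  γ[x; COUNT(*)→h]((γ[d; MIN(b)→c](R) ⋈[d=e] S)) → 1
E2 subexpression sizes:
  S → 5
  R → 6
  γ[d; MIN(b)→c](R) → 5
  (S ⋈[e=d] γ[d; MIN(b)→c](R)) → 2
  π[d,c,e,g,x]((S ⋈[e=d] γ[d; MIN(b)→c](R))) → 2
  γ[x; COUNT(*)→h](π[d,c,e,g,x]((S ⋈[e=d] γ[d; MIN(b)→c](R)))) → 1

E1 and E2 produce the same multiset:
x | h
r | 2

yes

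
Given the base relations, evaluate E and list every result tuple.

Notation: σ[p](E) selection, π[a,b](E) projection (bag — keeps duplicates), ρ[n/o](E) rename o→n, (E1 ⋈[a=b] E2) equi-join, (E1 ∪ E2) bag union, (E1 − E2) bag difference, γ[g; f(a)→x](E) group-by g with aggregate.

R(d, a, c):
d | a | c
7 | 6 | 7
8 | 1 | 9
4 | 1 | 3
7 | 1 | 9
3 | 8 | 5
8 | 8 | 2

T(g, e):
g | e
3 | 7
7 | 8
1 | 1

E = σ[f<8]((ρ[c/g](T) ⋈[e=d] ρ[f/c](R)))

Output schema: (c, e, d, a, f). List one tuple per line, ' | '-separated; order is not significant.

Row counts bottom-up:
  T → 3
  ρ[c/g](T) → 3
  R → 6
  ρ[f/c](R) → 6
  (ρ[c/g](T) ⋈[e=d] ρ[f/c](R)) → 4
  σ[f<8]((ρ[c/g](T) ⋈[e=d] ρ[f/c](R))) → 2

== RESULT ==
c | e | d | a | f
3 | 7 | 7 | 6 | 7
7 | 8 | 8 | 8 | 2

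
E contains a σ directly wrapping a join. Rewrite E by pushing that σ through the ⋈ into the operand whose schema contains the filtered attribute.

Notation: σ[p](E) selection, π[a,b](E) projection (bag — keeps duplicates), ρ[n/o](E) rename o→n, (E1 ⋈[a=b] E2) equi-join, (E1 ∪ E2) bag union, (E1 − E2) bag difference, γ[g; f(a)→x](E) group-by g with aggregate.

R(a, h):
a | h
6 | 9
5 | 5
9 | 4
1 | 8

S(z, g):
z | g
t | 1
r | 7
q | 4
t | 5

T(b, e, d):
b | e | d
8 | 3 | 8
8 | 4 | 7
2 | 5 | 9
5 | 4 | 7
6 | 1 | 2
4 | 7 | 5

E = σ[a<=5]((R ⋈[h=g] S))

σ filters on a, owned by the left side.
E' = (σ[a<=5](R) ⋈[h=g] S)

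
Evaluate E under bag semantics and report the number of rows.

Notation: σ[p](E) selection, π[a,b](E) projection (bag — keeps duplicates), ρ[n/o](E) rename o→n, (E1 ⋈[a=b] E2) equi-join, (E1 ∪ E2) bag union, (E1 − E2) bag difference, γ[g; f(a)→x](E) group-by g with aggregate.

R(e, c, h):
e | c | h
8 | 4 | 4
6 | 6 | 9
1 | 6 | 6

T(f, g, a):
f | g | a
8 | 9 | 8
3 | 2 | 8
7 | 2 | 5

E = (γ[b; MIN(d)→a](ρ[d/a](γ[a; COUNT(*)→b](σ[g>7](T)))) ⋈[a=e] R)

Stepwise |·|:
  T → 3
  σ[g>7](T) → 1
  γ[a; COUNT(*)→b](σ[g>7](T)) → 1
  ρ[d/a](γ[a; COUNT(*)→b](σ[g>7](T))) → 1
  γ[b; MIN(d)→a](ρ[d/a](γ[a; COUNT(*)→b](σ[g>7](T)))) → 1
  R → 3
  (γ[b; MIN(d)→a](ρ[d/a](γ[a; COUNT(*)→b](σ[g>7](T)))) ⋈[a=e] R) → 1

|E| = 1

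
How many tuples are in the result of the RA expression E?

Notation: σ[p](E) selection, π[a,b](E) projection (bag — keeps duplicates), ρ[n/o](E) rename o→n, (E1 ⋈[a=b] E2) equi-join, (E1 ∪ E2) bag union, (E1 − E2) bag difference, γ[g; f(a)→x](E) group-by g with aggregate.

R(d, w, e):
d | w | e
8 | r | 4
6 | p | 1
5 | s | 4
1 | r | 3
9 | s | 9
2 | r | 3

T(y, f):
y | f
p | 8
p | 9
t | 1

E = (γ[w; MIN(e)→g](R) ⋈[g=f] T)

Row counts bottom-up:
  R → 6
  γ[w; MIN(e)→g](R) → 3
  T → 3
  (γ[w; MIN(e)→g](R) ⋈[g=f] T) → 1

|E| = 1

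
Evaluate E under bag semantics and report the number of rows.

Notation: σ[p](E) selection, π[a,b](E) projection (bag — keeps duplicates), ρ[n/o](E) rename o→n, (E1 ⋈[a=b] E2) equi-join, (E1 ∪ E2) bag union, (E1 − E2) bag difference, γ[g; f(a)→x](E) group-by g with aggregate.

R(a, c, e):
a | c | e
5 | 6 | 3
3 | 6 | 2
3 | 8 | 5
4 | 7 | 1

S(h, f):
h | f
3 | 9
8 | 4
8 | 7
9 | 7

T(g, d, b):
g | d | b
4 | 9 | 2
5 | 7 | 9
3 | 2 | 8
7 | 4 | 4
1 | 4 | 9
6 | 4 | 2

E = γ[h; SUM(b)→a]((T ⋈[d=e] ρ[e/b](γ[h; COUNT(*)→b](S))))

Subexpression sizes:
  T → 6
  S → 4
  γ[h; COUNT(*)→b](S) → 3
  ρ[e/b](γ[h; COUNT(*)→b](S)) → 3
  (T ⋈[d=e] ρ[e/b](γ[h; COUNT(*)→b](S))) → 1
  γ[h; SUM(b)→a]((T ⋈[d=e] ρ[e/b](γ[h; COUNT(*)→b](S)))) → 1

|E| = 1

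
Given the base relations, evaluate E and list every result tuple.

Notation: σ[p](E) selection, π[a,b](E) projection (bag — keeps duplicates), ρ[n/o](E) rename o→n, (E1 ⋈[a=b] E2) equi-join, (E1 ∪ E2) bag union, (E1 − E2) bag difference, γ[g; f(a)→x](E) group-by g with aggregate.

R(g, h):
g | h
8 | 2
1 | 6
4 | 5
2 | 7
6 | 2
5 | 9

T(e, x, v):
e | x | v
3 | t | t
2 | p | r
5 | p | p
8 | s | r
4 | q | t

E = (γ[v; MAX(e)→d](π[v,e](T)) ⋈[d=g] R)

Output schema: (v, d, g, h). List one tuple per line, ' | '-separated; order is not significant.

Row counts bottom-up:
  T → 5
  π[v,e](T) → 5
  γ[v; MAX(e)→d](π[v,e](T)) → 3
  R → 6
  (γ[v; MAX(e)→d](π[v,e](T)) ⋈[d=g] R) → 3

== RESULT ==
v | d | g | h
p | 5 | 5 | 9
r | 8 | 8 | 2
t | 4 | 4 | 5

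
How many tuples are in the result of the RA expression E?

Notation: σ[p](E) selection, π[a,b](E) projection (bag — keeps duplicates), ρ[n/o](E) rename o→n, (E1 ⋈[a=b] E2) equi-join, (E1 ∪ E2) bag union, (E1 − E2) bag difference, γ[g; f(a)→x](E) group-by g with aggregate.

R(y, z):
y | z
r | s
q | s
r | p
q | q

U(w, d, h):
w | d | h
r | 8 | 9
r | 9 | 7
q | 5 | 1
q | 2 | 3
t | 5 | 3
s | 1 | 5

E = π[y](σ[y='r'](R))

Row counts bottom-up:
  R → 4
  σ[y='r'](R) → 2
  π[y](σ[y='r'](R)) → 2

|E| = 2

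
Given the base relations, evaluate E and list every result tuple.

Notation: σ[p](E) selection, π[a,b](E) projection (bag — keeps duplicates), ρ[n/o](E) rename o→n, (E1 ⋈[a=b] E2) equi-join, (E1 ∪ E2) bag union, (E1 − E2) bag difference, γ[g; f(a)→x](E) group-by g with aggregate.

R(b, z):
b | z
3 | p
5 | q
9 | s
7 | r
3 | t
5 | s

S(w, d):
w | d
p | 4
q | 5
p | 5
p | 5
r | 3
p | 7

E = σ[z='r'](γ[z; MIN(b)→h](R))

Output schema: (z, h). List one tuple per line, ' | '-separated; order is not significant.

Per-node cardinality:
  R → 6
  γ[z; MIN(b)→h](R) → 5
  σ[z='r'](γ[z; MIN(b)→h](R)) → 1

== RESULT ==
z | h
r | 7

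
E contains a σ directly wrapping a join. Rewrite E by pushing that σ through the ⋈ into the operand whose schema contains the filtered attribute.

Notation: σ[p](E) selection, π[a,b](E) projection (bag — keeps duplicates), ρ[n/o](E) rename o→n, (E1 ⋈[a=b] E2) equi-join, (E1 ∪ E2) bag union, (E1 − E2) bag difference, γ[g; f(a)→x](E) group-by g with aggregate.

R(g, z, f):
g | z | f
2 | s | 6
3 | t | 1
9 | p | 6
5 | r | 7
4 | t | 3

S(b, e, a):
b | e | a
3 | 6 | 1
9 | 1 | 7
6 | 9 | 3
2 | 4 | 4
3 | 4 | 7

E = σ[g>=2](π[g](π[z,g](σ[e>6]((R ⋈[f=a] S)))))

σ filters on e, owned by the right side.
E' = σ[g>=2](π[g](π[z,g]((R ⋈[f=a] σ[e>6](S)))))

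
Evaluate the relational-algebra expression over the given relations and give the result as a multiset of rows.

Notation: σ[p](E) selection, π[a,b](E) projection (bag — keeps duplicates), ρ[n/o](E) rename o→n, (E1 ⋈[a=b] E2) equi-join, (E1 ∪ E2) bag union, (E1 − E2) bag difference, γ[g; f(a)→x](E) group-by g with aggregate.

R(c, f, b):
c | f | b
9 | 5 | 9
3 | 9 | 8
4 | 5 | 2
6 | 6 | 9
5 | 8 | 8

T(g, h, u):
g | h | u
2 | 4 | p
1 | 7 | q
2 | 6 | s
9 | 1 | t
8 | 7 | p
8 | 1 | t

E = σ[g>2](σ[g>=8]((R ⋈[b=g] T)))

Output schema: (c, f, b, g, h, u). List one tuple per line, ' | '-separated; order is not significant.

Per-node cardinality:
  R → 5
  T → 6
  (R ⋈[b=g] T) → 8
  σ[g>=8]((R ⋈[b=g] T)) → 6
  σ[g>2](σ[g>=8]((R ⋈[b=g] T))) → 6

== RESULT ==
c | f | b | g | h | u
3 | 9 | 8 | 8 | 1 | t
3 | 9 | 8 | 8 | 7 | p
5 | 8 | 8 | 8 | 1 | t
5 | 8 | 8 | 8 | 7 | p
6 | 6 | 9 | 9 | 1 | t
9 | 5 | 9 | 9 | 1 | t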